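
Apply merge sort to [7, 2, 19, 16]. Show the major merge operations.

Divide and conquer:
  Merge [7] + [2] -> [2, 7]
  Merge [19] + [16] -> [16, 19]
  Merge [2, 7] + [16, 19] -> [2, 7, 16, 19]


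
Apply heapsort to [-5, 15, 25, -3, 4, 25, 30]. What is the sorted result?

Build heap: [30, 15, 25, -3, 4, -5, 25]
Extract 30: [25, 15, 25, -3, 4, -5, 30]
Extract 25: [25, 15, -5, -3, 4, 25, 30]
Extract 25: [15, 4, -5, -3, 25, 25, 30]
Extract 15: [4, -3, -5, 15, 25, 25, 30]
Extract 4: [-3, -5, 4, 15, 25, 25, 30]
Extract -3: [-5, -3, 4, 15, 25, 25, 30]


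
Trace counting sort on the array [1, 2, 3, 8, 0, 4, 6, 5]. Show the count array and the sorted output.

Count array: [1, 1, 1, 1, 1, 1, 1, 0, 1]
(count[i] = number of elements equal to i)
Cumulative count: [1, 2, 3, 4, 5, 6, 7, 7, 8]
Sorted: [0, 1, 2, 3, 4, 5, 6, 8]


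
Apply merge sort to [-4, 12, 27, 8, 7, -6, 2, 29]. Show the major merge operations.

Divide and conquer:
  Merge [-4] + [12] -> [-4, 12]
  Merge [27] + [8] -> [8, 27]
  Merge [-4, 12] + [8, 27] -> [-4, 8, 12, 27]
  Merge [7] + [-6] -> [-6, 7]
  Merge [2] + [29] -> [2, 29]
  Merge [-6, 7] + [2, 29] -> [-6, 2, 7, 29]
  Merge [-4, 8, 12, 27] + [-6, 2, 7, 29] -> [-6, -4, 2, 7, 8, 12, 27, 29]


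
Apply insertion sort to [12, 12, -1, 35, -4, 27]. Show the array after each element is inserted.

First element 12 is already 'sorted'
Insert 12: shifted 0 elements -> [12, 12, -1, 35, -4, 27]
Insert -1: shifted 2 elements -> [-1, 12, 12, 35, -4, 27]
Insert 35: shifted 0 elements -> [-1, 12, 12, 35, -4, 27]
Insert -4: shifted 4 elements -> [-4, -1, 12, 12, 35, 27]
Insert 27: shifted 1 elements -> [-4, -1, 12, 12, 27, 35]


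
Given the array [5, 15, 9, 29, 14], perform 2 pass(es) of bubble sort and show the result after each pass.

After pass 1: [5, 9, 15, 14, 29] (2 swaps)
After pass 2: [5, 9, 14, 15, 29] (1 swaps)
Total swaps: 3


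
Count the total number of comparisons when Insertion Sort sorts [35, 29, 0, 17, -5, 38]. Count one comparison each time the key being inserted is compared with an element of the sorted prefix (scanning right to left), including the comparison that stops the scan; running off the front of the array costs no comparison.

Insert 29: 35 > 29 (shift), reached front = 1 comparison(s) -> [29, 35, 0, 17, -5, 38]
Insert 0: 35 > 0 (shift), 29 > 0 (shift), reached front = 2 comparison(s) -> [0, 29, 35, 17, -5, 38]
Insert 17: 35 > 17 (shift), 29 > 17 (shift), 0 <= 17 (stop) = 3 comparison(s) -> [0, 17, 29, 35, -5, 38]
Insert -5: 35 > -5 (shift), 29 > -5 (shift), 17 > -5 (shift), 0 > -5 (shift), reached front = 4 comparison(s) -> [-5, 0, 17, 29, 35, 38]
Insert 38: 35 <= 38 (stop) = 1 comparison(s) -> [-5, 0, 17, 29, 35, 38]
Total comparisons: 1 + 2 + 3 + 4 + 1 = 11


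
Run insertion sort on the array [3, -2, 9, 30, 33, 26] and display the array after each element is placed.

First element 3 is already 'sorted'
Insert -2: shifted 1 elements -> [-2, 3, 9, 30, 33, 26]
Insert 9: shifted 0 elements -> [-2, 3, 9, 30, 33, 26]
Insert 30: shifted 0 elements -> [-2, 3, 9, 30, 33, 26]
Insert 33: shifted 0 elements -> [-2, 3, 9, 30, 33, 26]
Insert 26: shifted 2 elements -> [-2, 3, 9, 26, 30, 33]


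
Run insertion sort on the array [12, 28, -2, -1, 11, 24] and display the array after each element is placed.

First element 12 is already 'sorted'
Insert 28: shifted 0 elements -> [12, 28, -2, -1, 11, 24]
Insert -2: shifted 2 elements -> [-2, 12, 28, -1, 11, 24]
Insert -1: shifted 2 elements -> [-2, -1, 12, 28, 11, 24]
Insert 11: shifted 2 elements -> [-2, -1, 11, 12, 28, 24]
Insert 24: shifted 1 elements -> [-2, -1, 11, 12, 24, 28]


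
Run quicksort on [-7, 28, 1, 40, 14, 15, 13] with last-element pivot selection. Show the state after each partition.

Partition 1: pivot=13 at index 2 -> [-7, 1, 13, 40, 14, 15, 28]
Partition 2: pivot=1 at index 1 -> [-7, 1, 13, 40, 14, 15, 28]
Partition 3: pivot=28 at index 5 -> [-7, 1, 13, 14, 15, 28, 40]
Partition 4: pivot=15 at index 4 -> [-7, 1, 13, 14, 15, 28, 40]


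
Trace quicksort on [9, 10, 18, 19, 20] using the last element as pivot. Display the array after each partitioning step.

Partition 1: pivot=20 at index 4 -> [9, 10, 18, 19, 20]
Partition 2: pivot=19 at index 3 -> [9, 10, 18, 19, 20]
Partition 3: pivot=18 at index 2 -> [9, 10, 18, 19, 20]
Partition 4: pivot=10 at index 1 -> [9, 10, 18, 19, 20]


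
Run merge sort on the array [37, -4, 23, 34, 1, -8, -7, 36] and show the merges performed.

Divide and conquer:
  Merge [37] + [-4] -> [-4, 37]
  Merge [23] + [34] -> [23, 34]
  Merge [-4, 37] + [23, 34] -> [-4, 23, 34, 37]
  Merge [1] + [-8] -> [-8, 1]
  Merge [-7] + [36] -> [-7, 36]
  Merge [-8, 1] + [-7, 36] -> [-8, -7, 1, 36]
  Merge [-4, 23, 34, 37] + [-8, -7, 1, 36] -> [-8, -7, -4, 1, 23, 34, 36, 37]


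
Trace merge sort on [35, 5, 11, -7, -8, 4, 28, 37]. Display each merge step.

Divide and conquer:
  Merge [35] + [5] -> [5, 35]
  Merge [11] + [-7] -> [-7, 11]
  Merge [5, 35] + [-7, 11] -> [-7, 5, 11, 35]
  Merge [-8] + [4] -> [-8, 4]
  Merge [28] + [37] -> [28, 37]
  Merge [-8, 4] + [28, 37] -> [-8, 4, 28, 37]
  Merge [-7, 5, 11, 35] + [-8, 4, 28, 37] -> [-8, -7, 4, 5, 11, 28, 35, 37]


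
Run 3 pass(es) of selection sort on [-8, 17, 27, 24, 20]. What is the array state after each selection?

Pass 1: Select minimum -8 at index 0, swap -> [-8, 17, 27, 24, 20]
Pass 2: Select minimum 17 at index 1, swap -> [-8, 17, 27, 24, 20]
Pass 3: Select minimum 20 at index 4, swap -> [-8, 17, 20, 24, 27]


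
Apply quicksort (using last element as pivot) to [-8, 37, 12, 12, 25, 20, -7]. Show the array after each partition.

Partition 1: pivot=-7 at index 1 -> [-8, -7, 12, 12, 25, 20, 37]
Partition 2: pivot=37 at index 6 -> [-8, -7, 12, 12, 25, 20, 37]
Partition 3: pivot=20 at index 4 -> [-8, -7, 12, 12, 20, 25, 37]
Partition 4: pivot=12 at index 3 -> [-8, -7, 12, 12, 20, 25, 37]


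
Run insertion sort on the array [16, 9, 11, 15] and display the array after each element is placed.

First element 16 is already 'sorted'
Insert 9: shifted 1 elements -> [9, 16, 11, 15]
Insert 11: shifted 1 elements -> [9, 11, 16, 15]
Insert 15: shifted 1 elements -> [9, 11, 15, 16]


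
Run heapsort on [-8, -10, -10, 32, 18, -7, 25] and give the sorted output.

Build heap: [32, 18, 25, -10, -8, -7, -10]
Extract 32: [25, 18, -7, -10, -8, -10, 32]
Extract 25: [18, -8, -7, -10, -10, 25, 32]
Extract 18: [-7, -8, -10, -10, 18, 25, 32]
Extract -7: [-8, -10, -10, -7, 18, 25, 32]
Extract -8: [-10, -10, -8, -7, 18, 25, 32]
Extract -10: [-10, -10, -8, -7, 18, 25, 32]


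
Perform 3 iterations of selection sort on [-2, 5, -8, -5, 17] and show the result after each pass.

Pass 1: Select minimum -8 at index 2, swap -> [-8, 5, -2, -5, 17]
Pass 2: Select minimum -5 at index 3, swap -> [-8, -5, -2, 5, 17]
Pass 3: Select minimum -2 at index 2, swap -> [-8, -5, -2, 5, 17]


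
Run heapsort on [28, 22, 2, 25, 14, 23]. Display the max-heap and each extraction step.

Build heap: [28, 25, 23, 22, 14, 2]
Extract 28: [25, 22, 23, 2, 14, 28]
Extract 25: [23, 22, 14, 2, 25, 28]
Extract 23: [22, 2, 14, 23, 25, 28]
Extract 22: [14, 2, 22, 23, 25, 28]
Extract 14: [2, 14, 22, 23, 25, 28]


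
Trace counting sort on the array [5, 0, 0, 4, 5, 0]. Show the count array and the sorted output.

Count array: [3, 0, 0, 0, 1, 2]
(count[i] = number of elements equal to i)
Cumulative count: [3, 3, 3, 3, 4, 6]
Sorted: [0, 0, 0, 4, 5, 5]


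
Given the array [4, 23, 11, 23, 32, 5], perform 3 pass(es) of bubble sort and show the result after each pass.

After pass 1: [4, 11, 23, 23, 5, 32] (2 swaps)
After pass 2: [4, 11, 23, 5, 23, 32] (1 swaps)
After pass 3: [4, 11, 5, 23, 23, 32] (1 swaps)
Total swaps: 4


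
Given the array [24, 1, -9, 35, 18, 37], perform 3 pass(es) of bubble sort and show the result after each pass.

After pass 1: [1, -9, 24, 18, 35, 37] (3 swaps)
After pass 2: [-9, 1, 18, 24, 35, 37] (2 swaps)
After pass 3: [-9, 1, 18, 24, 35, 37] (0 swaps)
Total swaps: 5


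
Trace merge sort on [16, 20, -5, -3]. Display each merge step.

Divide and conquer:
  Merge [16] + [20] -> [16, 20]
  Merge [-5] + [-3] -> [-5, -3]
  Merge [16, 20] + [-5, -3] -> [-5, -3, 16, 20]


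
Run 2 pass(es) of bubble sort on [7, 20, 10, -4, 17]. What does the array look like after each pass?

After pass 1: [7, 10, -4, 17, 20] (3 swaps)
After pass 2: [7, -4, 10, 17, 20] (1 swaps)
Total swaps: 4


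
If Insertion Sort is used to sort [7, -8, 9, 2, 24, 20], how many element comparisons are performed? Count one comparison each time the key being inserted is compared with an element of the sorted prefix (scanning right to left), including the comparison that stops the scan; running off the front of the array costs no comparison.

Insert -8: 7 > -8 (shift), reached front = 1 comparison(s) -> [-8, 7, 9, 2, 24, 20]
Insert 9: 7 <= 9 (stop) = 1 comparison(s) -> [-8, 7, 9, 2, 24, 20]
Insert 2: 9 > 2 (shift), 7 > 2 (shift), -8 <= 2 (stop) = 3 comparison(s) -> [-8, 2, 7, 9, 24, 20]
Insert 24: 9 <= 24 (stop) = 1 comparison(s) -> [-8, 2, 7, 9, 24, 20]
Insert 20: 24 > 20 (shift), 9 <= 20 (stop) = 2 comparison(s) -> [-8, 2, 7, 9, 20, 24]
Total comparisons: 1 + 1 + 3 + 1 + 2 = 8


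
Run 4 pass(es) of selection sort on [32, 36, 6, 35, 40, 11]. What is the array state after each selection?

Pass 1: Select minimum 6 at index 2, swap -> [6, 36, 32, 35, 40, 11]
Pass 2: Select minimum 11 at index 5, swap -> [6, 11, 32, 35, 40, 36]
Pass 3: Select minimum 32 at index 2, swap -> [6, 11, 32, 35, 40, 36]
Pass 4: Select minimum 35 at index 3, swap -> [6, 11, 32, 35, 40, 36]


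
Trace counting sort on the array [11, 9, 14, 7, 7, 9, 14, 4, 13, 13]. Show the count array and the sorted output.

Count array: [0, 0, 0, 0, 1, 0, 0, 2, 0, 2, 0, 1, 0, 2, 2]
(count[i] = number of elements equal to i)
Cumulative count: [0, 0, 0, 0, 1, 1, 1, 3, 3, 5, 5, 6, 6, 8, 10]
Sorted: [4, 7, 7, 9, 9, 11, 13, 13, 14, 14]


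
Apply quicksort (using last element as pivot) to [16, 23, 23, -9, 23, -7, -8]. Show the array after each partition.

Partition 1: pivot=-8 at index 1 -> [-9, -8, 23, 16, 23, -7, 23]
Partition 2: pivot=23 at index 6 -> [-9, -8, 23, 16, 23, -7, 23]
Partition 3: pivot=-7 at index 2 -> [-9, -8, -7, 16, 23, 23, 23]
Partition 4: pivot=23 at index 5 -> [-9, -8, -7, 16, 23, 23, 23]
Partition 5: pivot=23 at index 4 -> [-9, -8, -7, 16, 23, 23, 23]


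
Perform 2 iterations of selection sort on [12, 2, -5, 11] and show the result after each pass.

Pass 1: Select minimum -5 at index 2, swap -> [-5, 2, 12, 11]
Pass 2: Select minimum 2 at index 1, swap -> [-5, 2, 12, 11]


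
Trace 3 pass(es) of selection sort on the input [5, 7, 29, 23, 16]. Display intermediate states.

Pass 1: Select minimum 5 at index 0, swap -> [5, 7, 29, 23, 16]
Pass 2: Select minimum 7 at index 1, swap -> [5, 7, 29, 23, 16]
Pass 3: Select minimum 16 at index 4, swap -> [5, 7, 16, 23, 29]


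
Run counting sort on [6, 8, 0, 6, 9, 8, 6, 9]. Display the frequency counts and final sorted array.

Count array: [1, 0, 0, 0, 0, 0, 3, 0, 2, 2]
(count[i] = number of elements equal to i)
Cumulative count: [1, 1, 1, 1, 1, 1, 4, 4, 6, 8]
Sorted: [0, 6, 6, 6, 8, 8, 9, 9]


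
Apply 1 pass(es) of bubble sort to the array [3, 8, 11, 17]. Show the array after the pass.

After pass 1: [3, 8, 11, 17] (0 swaps)
Total swaps: 0


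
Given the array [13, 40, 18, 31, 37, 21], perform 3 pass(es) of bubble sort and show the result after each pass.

After pass 1: [13, 18, 31, 37, 21, 40] (4 swaps)
After pass 2: [13, 18, 31, 21, 37, 40] (1 swaps)
After pass 3: [13, 18, 21, 31, 37, 40] (1 swaps)
Total swaps: 6


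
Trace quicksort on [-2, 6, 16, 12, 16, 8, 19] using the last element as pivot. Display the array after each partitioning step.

Partition 1: pivot=19 at index 6 -> [-2, 6, 16, 12, 16, 8, 19]
Partition 2: pivot=8 at index 2 -> [-2, 6, 8, 12, 16, 16, 19]
Partition 3: pivot=6 at index 1 -> [-2, 6, 8, 12, 16, 16, 19]
Partition 4: pivot=16 at index 5 -> [-2, 6, 8, 12, 16, 16, 19]
Partition 5: pivot=16 at index 4 -> [-2, 6, 8, 12, 16, 16, 19]


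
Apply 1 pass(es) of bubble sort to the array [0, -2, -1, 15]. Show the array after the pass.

After pass 1: [-2, -1, 0, 15] (2 swaps)
Total swaps: 2


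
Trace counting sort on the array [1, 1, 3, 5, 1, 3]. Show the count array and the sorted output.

Count array: [0, 3, 0, 2, 0, 1]
(count[i] = number of elements equal to i)
Cumulative count: [0, 3, 3, 5, 5, 6]
Sorted: [1, 1, 1, 3, 3, 5]


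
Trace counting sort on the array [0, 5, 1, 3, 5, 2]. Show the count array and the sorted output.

Count array: [1, 1, 1, 1, 0, 2]
(count[i] = number of elements equal to i)
Cumulative count: [1, 2, 3, 4, 4, 6]
Sorted: [0, 1, 2, 3, 5, 5]


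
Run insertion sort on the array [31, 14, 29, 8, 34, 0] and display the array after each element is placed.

First element 31 is already 'sorted'
Insert 14: shifted 1 elements -> [14, 31, 29, 8, 34, 0]
Insert 29: shifted 1 elements -> [14, 29, 31, 8, 34, 0]
Insert 8: shifted 3 elements -> [8, 14, 29, 31, 34, 0]
Insert 34: shifted 0 elements -> [8, 14, 29, 31, 34, 0]
Insert 0: shifted 5 elements -> [0, 8, 14, 29, 31, 34]


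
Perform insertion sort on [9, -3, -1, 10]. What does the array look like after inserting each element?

First element 9 is already 'sorted'
Insert -3: shifted 1 elements -> [-3, 9, -1, 10]
Insert -1: shifted 1 elements -> [-3, -1, 9, 10]
Insert 10: shifted 0 elements -> [-3, -1, 9, 10]


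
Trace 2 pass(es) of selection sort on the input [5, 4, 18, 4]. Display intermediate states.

Pass 1: Select minimum 4 at index 1, swap -> [4, 5, 18, 4]
Pass 2: Select minimum 4 at index 3, swap -> [4, 4, 18, 5]


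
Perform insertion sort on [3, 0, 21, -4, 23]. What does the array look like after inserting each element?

First element 3 is already 'sorted'
Insert 0: shifted 1 elements -> [0, 3, 21, -4, 23]
Insert 21: shifted 0 elements -> [0, 3, 21, -4, 23]
Insert -4: shifted 3 elements -> [-4, 0, 3, 21, 23]
Insert 23: shifted 0 elements -> [-4, 0, 3, 21, 23]


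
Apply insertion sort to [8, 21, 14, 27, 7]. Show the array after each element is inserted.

First element 8 is already 'sorted'
Insert 21: shifted 0 elements -> [8, 21, 14, 27, 7]
Insert 14: shifted 1 elements -> [8, 14, 21, 27, 7]
Insert 27: shifted 0 elements -> [8, 14, 21, 27, 7]
Insert 7: shifted 4 elements -> [7, 8, 14, 21, 27]


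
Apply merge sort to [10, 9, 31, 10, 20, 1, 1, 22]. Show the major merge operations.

Divide and conquer:
  Merge [10] + [9] -> [9, 10]
  Merge [31] + [10] -> [10, 31]
  Merge [9, 10] + [10, 31] -> [9, 10, 10, 31]
  Merge [20] + [1] -> [1, 20]
  Merge [1] + [22] -> [1, 22]
  Merge [1, 20] + [1, 22] -> [1, 1, 20, 22]
  Merge [9, 10, 10, 31] + [1, 1, 20, 22] -> [1, 1, 9, 10, 10, 20, 22, 31]


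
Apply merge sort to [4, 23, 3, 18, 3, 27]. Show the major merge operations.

Divide and conquer:
  Merge [23] + [3] -> [3, 23]
  Merge [4] + [3, 23] -> [3, 4, 23]
  Merge [3] + [27] -> [3, 27]
  Merge [18] + [3, 27] -> [3, 18, 27]
  Merge [3, 4, 23] + [3, 18, 27] -> [3, 3, 4, 18, 23, 27]


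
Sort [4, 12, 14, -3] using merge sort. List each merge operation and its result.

Divide and conquer:
  Merge [4] + [12] -> [4, 12]
  Merge [14] + [-3] -> [-3, 14]
  Merge [4, 12] + [-3, 14] -> [-3, 4, 12, 14]


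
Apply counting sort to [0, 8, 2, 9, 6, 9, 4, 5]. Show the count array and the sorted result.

Count array: [1, 0, 1, 0, 1, 1, 1, 0, 1, 2]
(count[i] = number of elements equal to i)
Cumulative count: [1, 1, 2, 2, 3, 4, 5, 5, 6, 8]
Sorted: [0, 2, 4, 5, 6, 8, 9, 9]


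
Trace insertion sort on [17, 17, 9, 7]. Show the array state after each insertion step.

First element 17 is already 'sorted'
Insert 17: shifted 0 elements -> [17, 17, 9, 7]
Insert 9: shifted 2 elements -> [9, 17, 17, 7]
Insert 7: shifted 3 elements -> [7, 9, 17, 17]


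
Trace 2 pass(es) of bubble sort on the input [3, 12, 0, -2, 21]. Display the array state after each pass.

After pass 1: [3, 0, -2, 12, 21] (2 swaps)
After pass 2: [0, -2, 3, 12, 21] (2 swaps)
Total swaps: 4


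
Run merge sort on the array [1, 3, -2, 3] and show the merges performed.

Divide and conquer:
  Merge [1] + [3] -> [1, 3]
  Merge [-2] + [3] -> [-2, 3]
  Merge [1, 3] + [-2, 3] -> [-2, 1, 3, 3]


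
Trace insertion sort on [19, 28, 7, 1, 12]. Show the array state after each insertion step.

First element 19 is already 'sorted'
Insert 28: shifted 0 elements -> [19, 28, 7, 1, 12]
Insert 7: shifted 2 elements -> [7, 19, 28, 1, 12]
Insert 1: shifted 3 elements -> [1, 7, 19, 28, 12]
Insert 12: shifted 2 elements -> [1, 7, 12, 19, 28]


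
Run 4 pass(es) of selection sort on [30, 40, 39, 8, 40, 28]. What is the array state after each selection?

Pass 1: Select minimum 8 at index 3, swap -> [8, 40, 39, 30, 40, 28]
Pass 2: Select minimum 28 at index 5, swap -> [8, 28, 39, 30, 40, 40]
Pass 3: Select minimum 30 at index 3, swap -> [8, 28, 30, 39, 40, 40]
Pass 4: Select minimum 39 at index 3, swap -> [8, 28, 30, 39, 40, 40]


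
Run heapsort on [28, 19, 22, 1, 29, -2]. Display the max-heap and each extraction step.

Build heap: [29, 28, 22, 1, 19, -2]
Extract 29: [28, 19, 22, 1, -2, 29]
Extract 28: [22, 19, -2, 1, 28, 29]
Extract 22: [19, 1, -2, 22, 28, 29]
Extract 19: [1, -2, 19, 22, 28, 29]
Extract 1: [-2, 1, 19, 22, 28, 29]


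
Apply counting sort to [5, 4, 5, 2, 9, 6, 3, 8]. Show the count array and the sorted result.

Count array: [0, 0, 1, 1, 1, 2, 1, 0, 1, 1]
(count[i] = number of elements equal to i)
Cumulative count: [0, 0, 1, 2, 3, 5, 6, 6, 7, 8]
Sorted: [2, 3, 4, 5, 5, 6, 8, 9]


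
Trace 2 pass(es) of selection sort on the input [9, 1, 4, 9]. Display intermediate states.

Pass 1: Select minimum 1 at index 1, swap -> [1, 9, 4, 9]
Pass 2: Select minimum 4 at index 2, swap -> [1, 4, 9, 9]


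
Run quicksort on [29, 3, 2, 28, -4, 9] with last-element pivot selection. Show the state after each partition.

Partition 1: pivot=9 at index 3 -> [3, 2, -4, 9, 29, 28]
Partition 2: pivot=-4 at index 0 -> [-4, 2, 3, 9, 29, 28]
Partition 3: pivot=3 at index 2 -> [-4, 2, 3, 9, 29, 28]
Partition 4: pivot=28 at index 4 -> [-4, 2, 3, 9, 28, 29]


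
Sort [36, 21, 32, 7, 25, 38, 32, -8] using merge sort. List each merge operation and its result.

Divide and conquer:
  Merge [36] + [21] -> [21, 36]
  Merge [32] + [7] -> [7, 32]
  Merge [21, 36] + [7, 32] -> [7, 21, 32, 36]
  Merge [25] + [38] -> [25, 38]
  Merge [32] + [-8] -> [-8, 32]
  Merge [25, 38] + [-8, 32] -> [-8, 25, 32, 38]
  Merge [7, 21, 32, 36] + [-8, 25, 32, 38] -> [-8, 7, 21, 25, 32, 32, 36, 38]


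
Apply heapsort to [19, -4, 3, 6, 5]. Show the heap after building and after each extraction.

Build heap: [19, 6, 3, -4, 5]
Extract 19: [6, 5, 3, -4, 19]
Extract 6: [5, -4, 3, 6, 19]
Extract 5: [3, -4, 5, 6, 19]
Extract 3: [-4, 3, 5, 6, 19]


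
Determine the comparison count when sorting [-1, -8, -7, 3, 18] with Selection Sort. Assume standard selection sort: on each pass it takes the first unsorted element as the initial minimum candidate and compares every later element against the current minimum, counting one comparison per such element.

Pass 1: scan indices 1..4 for the minimum = 4 comparison(s); min is -8, place at index 0 -> [-8, -1, -7, 3, 18]
Pass 2: scan indices 2..4 for the minimum = 3 comparison(s); min is -7, place at index 1 -> [-8, -7, -1, 3, 18]
Pass 3: scan indices 3..4 for the minimum = 2 comparison(s); min is -1, place at index 2 -> [-8, -7, -1, 3, 18]
Pass 4: scan indices 4..4 for the minimum = 1 comparison(s); min is 3, place at index 3 -> [-8, -7, -1, 3, 18]
Selection sort always scans the whole unsorted suffix, so the count is (n-1) + (n-2) + ... + 1 = n(n-1)/2 = 5*4/2 = 10 regardless of the input order.
Total comparisons: 4 + 3 + 2 + 1 = 10


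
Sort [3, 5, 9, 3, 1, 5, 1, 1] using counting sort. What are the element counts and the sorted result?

Count array: [0, 3, 0, 2, 0, 2, 0, 0, 0, 1]
(count[i] = number of elements equal to i)
Cumulative count: [0, 3, 3, 5, 5, 7, 7, 7, 7, 8]
Sorted: [1, 1, 1, 3, 3, 5, 5, 9]


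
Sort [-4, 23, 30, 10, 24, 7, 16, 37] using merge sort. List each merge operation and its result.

Divide and conquer:
  Merge [-4] + [23] -> [-4, 23]
  Merge [30] + [10] -> [10, 30]
  Merge [-4, 23] + [10, 30] -> [-4, 10, 23, 30]
  Merge [24] + [7] -> [7, 24]
  Merge [16] + [37] -> [16, 37]
  Merge [7, 24] + [16, 37] -> [7, 16, 24, 37]
  Merge [-4, 10, 23, 30] + [7, 16, 24, 37] -> [-4, 7, 10, 16, 23, 24, 30, 37]


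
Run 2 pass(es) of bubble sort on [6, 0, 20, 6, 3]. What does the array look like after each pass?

After pass 1: [0, 6, 6, 3, 20] (3 swaps)
After pass 2: [0, 6, 3, 6, 20] (1 swaps)
Total swaps: 4


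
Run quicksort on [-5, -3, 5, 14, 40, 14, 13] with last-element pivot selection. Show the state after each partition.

Partition 1: pivot=13 at index 3 -> [-5, -3, 5, 13, 40, 14, 14]
Partition 2: pivot=5 at index 2 -> [-5, -3, 5, 13, 40, 14, 14]
Partition 3: pivot=-3 at index 1 -> [-5, -3, 5, 13, 40, 14, 14]
Partition 4: pivot=14 at index 5 -> [-5, -3, 5, 13, 14, 14, 40]


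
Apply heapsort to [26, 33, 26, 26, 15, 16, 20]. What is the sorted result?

Build heap: [33, 26, 26, 26, 15, 16, 20]
Extract 33: [26, 26, 26, 20, 15, 16, 33]
Extract 26: [26, 20, 26, 16, 15, 26, 33]
Extract 26: [26, 20, 15, 16, 26, 26, 33]
Extract 26: [20, 16, 15, 26, 26, 26, 33]
Extract 20: [16, 15, 20, 26, 26, 26, 33]
Extract 16: [15, 16, 20, 26, 26, 26, 33]


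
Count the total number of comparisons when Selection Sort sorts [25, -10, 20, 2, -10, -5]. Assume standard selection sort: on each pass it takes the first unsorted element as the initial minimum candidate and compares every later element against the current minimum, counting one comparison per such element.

Pass 1: scan indices 1..5 for the minimum = 5 comparison(s); min is -10, place at index 0 -> [-10, 25, 20, 2, -10, -5]
Pass 2: scan indices 2..5 for the minimum = 4 comparison(s); min is -10, place at index 1 -> [-10, -10, 20, 2, 25, -5]
Pass 3: scan indices 3..5 for the minimum = 3 comparison(s); min is -5, place at index 2 -> [-10, -10, -5, 2, 25, 20]
Pass 4: scan indices 4..5 for the minimum = 2 comparison(s); min is 2, place at index 3 -> [-10, -10, -5, 2, 25, 20]
Pass 5: scan indices 5..5 for the minimum = 1 comparison(s); min is 20, place at index 4 -> [-10, -10, -5, 2, 20, 25]
Selection sort always scans the whole unsorted suffix, so the count is (n-1) + (n-2) + ... + 1 = n(n-1)/2 = 6*5/2 = 15 regardless of the input order.
Total comparisons: 5 + 4 + 3 + 2 + 1 = 15


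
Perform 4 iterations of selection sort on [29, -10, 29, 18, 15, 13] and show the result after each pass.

Pass 1: Select minimum -10 at index 1, swap -> [-10, 29, 29, 18, 15, 13]
Pass 2: Select minimum 13 at index 5, swap -> [-10, 13, 29, 18, 15, 29]
Pass 3: Select minimum 15 at index 4, swap -> [-10, 13, 15, 18, 29, 29]
Pass 4: Select minimum 18 at index 3, swap -> [-10, 13, 15, 18, 29, 29]


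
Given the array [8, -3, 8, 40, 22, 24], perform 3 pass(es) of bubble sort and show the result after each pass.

After pass 1: [-3, 8, 8, 22, 24, 40] (3 swaps)
After pass 2: [-3, 8, 8, 22, 24, 40] (0 swaps)
After pass 3: [-3, 8, 8, 22, 24, 40] (0 swaps)
Total swaps: 3


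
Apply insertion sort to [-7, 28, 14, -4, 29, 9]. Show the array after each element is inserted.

First element -7 is already 'sorted'
Insert 28: shifted 0 elements -> [-7, 28, 14, -4, 29, 9]
Insert 14: shifted 1 elements -> [-7, 14, 28, -4, 29, 9]
Insert -4: shifted 2 elements -> [-7, -4, 14, 28, 29, 9]
Insert 29: shifted 0 elements -> [-7, -4, 14, 28, 29, 9]
Insert 9: shifted 3 elements -> [-7, -4, 9, 14, 28, 29]


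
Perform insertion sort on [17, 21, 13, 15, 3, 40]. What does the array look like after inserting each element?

First element 17 is already 'sorted'
Insert 21: shifted 0 elements -> [17, 21, 13, 15, 3, 40]
Insert 13: shifted 2 elements -> [13, 17, 21, 15, 3, 40]
Insert 15: shifted 2 elements -> [13, 15, 17, 21, 3, 40]
Insert 3: shifted 4 elements -> [3, 13, 15, 17, 21, 40]
Insert 40: shifted 0 elements -> [3, 13, 15, 17, 21, 40]


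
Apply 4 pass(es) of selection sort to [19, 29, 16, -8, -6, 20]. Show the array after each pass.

Pass 1: Select minimum -8 at index 3, swap -> [-8, 29, 16, 19, -6, 20]
Pass 2: Select minimum -6 at index 4, swap -> [-8, -6, 16, 19, 29, 20]
Pass 3: Select minimum 16 at index 2, swap -> [-8, -6, 16, 19, 29, 20]
Pass 4: Select minimum 19 at index 3, swap -> [-8, -6, 16, 19, 29, 20]


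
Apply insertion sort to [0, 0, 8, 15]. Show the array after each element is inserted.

First element 0 is already 'sorted'
Insert 0: shifted 0 elements -> [0, 0, 8, 15]
Insert 8: shifted 0 elements -> [0, 0, 8, 15]
Insert 15: shifted 0 elements -> [0, 0, 8, 15]


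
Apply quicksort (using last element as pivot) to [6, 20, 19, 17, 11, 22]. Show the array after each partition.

Partition 1: pivot=22 at index 5 -> [6, 20, 19, 17, 11, 22]
Partition 2: pivot=11 at index 1 -> [6, 11, 19, 17, 20, 22]
Partition 3: pivot=20 at index 4 -> [6, 11, 19, 17, 20, 22]
Partition 4: pivot=17 at index 2 -> [6, 11, 17, 19, 20, 22]


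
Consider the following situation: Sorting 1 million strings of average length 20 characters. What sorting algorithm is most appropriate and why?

Best choice: MSD radix sort or Mergesort
Reason: MSD radix sort is a non-comparison sort that buckets the strings by successive character positions, running in time proportional to the total number of characters examined rather than O(n log n) string comparisons; mergesort is a stable O(n log n)-comparison alternative that works for arbitrary variable-length keys


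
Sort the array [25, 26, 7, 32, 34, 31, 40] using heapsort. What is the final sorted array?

Build heap: [40, 34, 31, 32, 26, 25, 7]
Extract 40: [34, 32, 31, 7, 26, 25, 40]
Extract 34: [32, 26, 31, 7, 25, 34, 40]
Extract 32: [31, 26, 25, 7, 32, 34, 40]
Extract 31: [26, 7, 25, 31, 32, 34, 40]
Extract 26: [25, 7, 26, 31, 32, 34, 40]
Extract 25: [7, 25, 26, 31, 32, 34, 40]


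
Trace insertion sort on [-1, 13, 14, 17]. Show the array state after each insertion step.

First element -1 is already 'sorted'
Insert 13: shifted 0 elements -> [-1, 13, 14, 17]
Insert 14: shifted 0 elements -> [-1, 13, 14, 17]
Insert 17: shifted 0 elements -> [-1, 13, 14, 17]


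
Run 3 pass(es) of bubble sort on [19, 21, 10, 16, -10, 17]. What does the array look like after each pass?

After pass 1: [19, 10, 16, -10, 17, 21] (4 swaps)
After pass 2: [10, 16, -10, 17, 19, 21] (4 swaps)
After pass 3: [10, -10, 16, 17, 19, 21] (1 swaps)
Total swaps: 9


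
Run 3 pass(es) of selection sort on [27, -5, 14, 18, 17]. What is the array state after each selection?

Pass 1: Select minimum -5 at index 1, swap -> [-5, 27, 14, 18, 17]
Pass 2: Select minimum 14 at index 2, swap -> [-5, 14, 27, 18, 17]
Pass 3: Select minimum 17 at index 4, swap -> [-5, 14, 17, 18, 27]


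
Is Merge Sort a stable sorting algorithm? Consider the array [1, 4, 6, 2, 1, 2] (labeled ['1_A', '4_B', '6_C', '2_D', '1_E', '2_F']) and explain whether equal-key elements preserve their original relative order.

Trace Merge Sort on the labeled array (the key is the number; the letter only tracks identity):
  Merge [4_B] + [6_C] -> [4_B, 6_C]
  Merge [1_A] + [4_B, 6_C] -> [1_A, 4_B, 6_C]
  Merge [1_E] + [2_F] -> [1_E, 2_F]
  Merge [2_D] + [1_E, 2_F] -> [1_E, 2_D, 2_F]
  Merge [1_A, 4_B, 6_C] + [1_E, 2_D, 2_F] -> [1_A, 1_E, 2_D, 2_F, 4_B, 6_C]
Final order: [1_A, 1_E, 2_D, 2_F, 4_B, 6_C]
Equal keys:
  value 1: originally 1_A, 1_E; after sorting 1_A, 1_E -> order preserved
  value 2: originally 2_D, 2_F; after sorting 2_D, 2_F -> order preserved
All equal keys kept their original relative order. Merge Sort is stable: when the heads of the two halves are equal the merge takes from the left half first.
Answer: Stable


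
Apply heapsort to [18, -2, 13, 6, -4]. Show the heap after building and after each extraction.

Build heap: [18, 6, 13, -2, -4]
Extract 18: [13, 6, -4, -2, 18]
Extract 13: [6, -2, -4, 13, 18]
Extract 6: [-2, -4, 6, 13, 18]
Extract -2: [-4, -2, 6, 13, 18]


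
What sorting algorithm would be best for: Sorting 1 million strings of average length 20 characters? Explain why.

Best choice: MSD radix sort or Mergesort
Reason: MSD radix sort is a non-comparison sort that buckets the strings by successive character positions, running in time proportional to the total number of characters examined rather than O(n log n) string comparisons; mergesort is a stable O(n log n)-comparison alternative that works for arbitrary variable-length keys


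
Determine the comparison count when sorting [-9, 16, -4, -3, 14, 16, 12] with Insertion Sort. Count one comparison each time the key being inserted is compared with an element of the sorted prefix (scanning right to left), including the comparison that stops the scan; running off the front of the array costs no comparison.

Insert 16: -9 <= 16 (stop) = 1 comparison(s) -> [-9, 16, -4, -3, 14, 16, 12]
Insert -4: 16 > -4 (shift), -9 <= -4 (stop) = 2 comparison(s) -> [-9, -4, 16, -3, 14, 16, 12]
Insert -3: 16 > -3 (shift), -4 <= -3 (stop) = 2 comparison(s) -> [-9, -4, -3, 16, 14, 16, 12]
Insert 14: 16 > 14 (shift), -3 <= 14 (stop) = 2 comparison(s) -> [-9, -4, -3, 14, 16, 16, 12]
Insert 16: 16 <= 16 (stop) = 1 comparison(s) -> [-9, -4, -3, 14, 16, 16, 12]
Insert 12: 16 > 12 (shift), 16 > 12 (shift), 14 > 12 (shift), -3 <= 12 (stop) = 4 comparison(s) -> [-9, -4, -3, 12, 14, 16, 16]
Total comparisons: 1 + 2 + 2 + 2 + 1 + 4 = 12


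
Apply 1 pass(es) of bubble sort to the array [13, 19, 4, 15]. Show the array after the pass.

After pass 1: [13, 4, 15, 19] (2 swaps)
Total swaps: 2


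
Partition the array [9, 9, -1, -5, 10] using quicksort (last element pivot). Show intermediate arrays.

Partition 1: pivot=10 at index 4 -> [9, 9, -1, -5, 10]
Partition 2: pivot=-5 at index 0 -> [-5, 9, -1, 9, 10]
Partition 3: pivot=9 at index 3 -> [-5, 9, -1, 9, 10]
Partition 4: pivot=-1 at index 1 -> [-5, -1, 9, 9, 10]


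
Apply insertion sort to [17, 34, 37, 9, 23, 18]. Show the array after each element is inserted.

First element 17 is already 'sorted'
Insert 34: shifted 0 elements -> [17, 34, 37, 9, 23, 18]
Insert 37: shifted 0 elements -> [17, 34, 37, 9, 23, 18]
Insert 9: shifted 3 elements -> [9, 17, 34, 37, 23, 18]
Insert 23: shifted 2 elements -> [9, 17, 23, 34, 37, 18]
Insert 18: shifted 3 elements -> [9, 17, 18, 23, 34, 37]


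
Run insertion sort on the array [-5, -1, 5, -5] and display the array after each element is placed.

First element -5 is already 'sorted'
Insert -1: shifted 0 elements -> [-5, -1, 5, -5]
Insert 5: shifted 0 elements -> [-5, -1, 5, -5]
Insert -5: shifted 2 elements -> [-5, -5, -1, 5]


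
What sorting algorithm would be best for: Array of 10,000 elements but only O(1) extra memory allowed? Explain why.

Best choice: Heapsort
Reason: Heapsort rearranges the array in place using O(1) auxiliary space and still guarantees O(n log n) time; quicksort partitions in place but needs Theta(log n) stack space for recursion (O(n) in the worst case), and mergesort requires O(n) auxiliary space


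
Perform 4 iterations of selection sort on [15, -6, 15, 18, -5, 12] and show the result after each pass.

Pass 1: Select minimum -6 at index 1, swap -> [-6, 15, 15, 18, -5, 12]
Pass 2: Select minimum -5 at index 4, swap -> [-6, -5, 15, 18, 15, 12]
Pass 3: Select minimum 12 at index 5, swap -> [-6, -5, 12, 18, 15, 15]
Pass 4: Select minimum 15 at index 4, swap -> [-6, -5, 12, 15, 18, 15]


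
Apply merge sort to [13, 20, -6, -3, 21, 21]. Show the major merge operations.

Divide and conquer:
  Merge [20] + [-6] -> [-6, 20]
  Merge [13] + [-6, 20] -> [-6, 13, 20]
  Merge [21] + [21] -> [21, 21]
  Merge [-3] + [21, 21] -> [-3, 21, 21]
  Merge [-6, 13, 20] + [-3, 21, 21] -> [-6, -3, 13, 20, 21, 21]


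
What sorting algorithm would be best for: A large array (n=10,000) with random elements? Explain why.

Best choice: Quicksort or Mergesort
Reason: Both have O(n log n) average case; quicksort has lower constant factors


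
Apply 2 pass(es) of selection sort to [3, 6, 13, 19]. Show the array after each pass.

Pass 1: Select minimum 3 at index 0, swap -> [3, 6, 13, 19]
Pass 2: Select minimum 6 at index 1, swap -> [3, 6, 13, 19]


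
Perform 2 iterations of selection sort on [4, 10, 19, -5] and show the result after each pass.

Pass 1: Select minimum -5 at index 3, swap -> [-5, 10, 19, 4]
Pass 2: Select minimum 4 at index 3, swap -> [-5, 4, 19, 10]


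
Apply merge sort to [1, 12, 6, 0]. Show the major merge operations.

Divide and conquer:
  Merge [1] + [12] -> [1, 12]
  Merge [6] + [0] -> [0, 6]
  Merge [1, 12] + [0, 6] -> [0, 1, 6, 12]


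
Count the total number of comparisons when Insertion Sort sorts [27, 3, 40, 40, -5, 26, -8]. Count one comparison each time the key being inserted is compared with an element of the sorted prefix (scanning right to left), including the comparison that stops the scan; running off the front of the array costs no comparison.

Insert 3: 27 > 3 (shift), reached front = 1 comparison(s) -> [3, 27, 40, 40, -5, 26, -8]
Insert 40: 27 <= 40 (stop) = 1 comparison(s) -> [3, 27, 40, 40, -5, 26, -8]
Insert 40: 40 <= 40 (stop) = 1 comparison(s) -> [3, 27, 40, 40, -5, 26, -8]
Insert -5: 40 > -5 (shift), 40 > -5 (shift), 27 > -5 (shift), 3 > -5 (shift), reached front = 4 comparison(s) -> [-5, 3, 27, 40, 40, 26, -8]
Insert 26: 40 > 26 (shift), 40 > 26 (shift), 27 > 26 (shift), 3 <= 26 (stop) = 4 comparison(s) -> [-5, 3, 26, 27, 40, 40, -8]
Insert -8: 40 > -8 (shift), 40 > -8 (shift), 27 > -8 (shift), 26 > -8 (shift), 3 > -8 (shift), -5 > -8 (shift), reached front = 6 comparison(s) -> [-8, -5, 3, 26, 27, 40, 40]
Total comparisons: 1 + 1 + 1 + 4 + 4 + 6 = 17


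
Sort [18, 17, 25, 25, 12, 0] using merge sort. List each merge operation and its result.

Divide and conquer:
  Merge [17] + [25] -> [17, 25]
  Merge [18] + [17, 25] -> [17, 18, 25]
  Merge [12] + [0] -> [0, 12]
  Merge [25] + [0, 12] -> [0, 12, 25]
  Merge [17, 18, 25] + [0, 12, 25] -> [0, 12, 17, 18, 25, 25]


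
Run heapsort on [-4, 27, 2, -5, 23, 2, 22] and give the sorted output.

Build heap: [27, 23, 22, -5, -4, 2, 2]
Extract 27: [23, 2, 22, -5, -4, 2, 27]
Extract 23: [22, 2, 2, -5, -4, 23, 27]
Extract 22: [2, -4, 2, -5, 22, 23, 27]
Extract 2: [2, -4, -5, 2, 22, 23, 27]
Extract 2: [-4, -5, 2, 2, 22, 23, 27]
Extract -4: [-5, -4, 2, 2, 22, 23, 27]


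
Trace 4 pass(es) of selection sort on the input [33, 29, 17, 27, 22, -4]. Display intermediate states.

Pass 1: Select minimum -4 at index 5, swap -> [-4, 29, 17, 27, 22, 33]
Pass 2: Select minimum 17 at index 2, swap -> [-4, 17, 29, 27, 22, 33]
Pass 3: Select minimum 22 at index 4, swap -> [-4, 17, 22, 27, 29, 33]
Pass 4: Select minimum 27 at index 3, swap -> [-4, 17, 22, 27, 29, 33]


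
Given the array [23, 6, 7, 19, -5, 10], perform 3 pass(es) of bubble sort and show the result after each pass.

After pass 1: [6, 7, 19, -5, 10, 23] (5 swaps)
After pass 2: [6, 7, -5, 10, 19, 23] (2 swaps)
After pass 3: [6, -5, 7, 10, 19, 23] (1 swaps)
Total swaps: 8


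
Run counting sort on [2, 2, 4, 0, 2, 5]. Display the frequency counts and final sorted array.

Count array: [1, 0, 3, 0, 1, 1]
(count[i] = number of elements equal to i)
Cumulative count: [1, 1, 4, 4, 5, 6]
Sorted: [0, 2, 2, 2, 4, 5]


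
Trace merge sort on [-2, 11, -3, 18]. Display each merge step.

Divide and conquer:
  Merge [-2] + [11] -> [-2, 11]
  Merge [-3] + [18] -> [-3, 18]
  Merge [-2, 11] + [-3, 18] -> [-3, -2, 11, 18]


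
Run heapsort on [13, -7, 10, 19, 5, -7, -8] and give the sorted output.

Build heap: [19, 13, 10, -7, 5, -7, -8]
Extract 19: [13, 5, 10, -7, -8, -7, 19]
Extract 13: [10, 5, -7, -7, -8, 13, 19]
Extract 10: [5, -7, -7, -8, 10, 13, 19]
Extract 5: [-7, -8, -7, 5, 10, 13, 19]
Extract -7: [-7, -8, -7, 5, 10, 13, 19]
Extract -7: [-8, -7, -7, 5, 10, 13, 19]


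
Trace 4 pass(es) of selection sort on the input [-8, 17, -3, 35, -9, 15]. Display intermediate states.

Pass 1: Select minimum -9 at index 4, swap -> [-9, 17, -3, 35, -8, 15]
Pass 2: Select minimum -8 at index 4, swap -> [-9, -8, -3, 35, 17, 15]
Pass 3: Select minimum -3 at index 2, swap -> [-9, -8, -3, 35, 17, 15]
Pass 4: Select minimum 15 at index 5, swap -> [-9, -8, -3, 15, 17, 35]


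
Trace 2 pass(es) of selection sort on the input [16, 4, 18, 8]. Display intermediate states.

Pass 1: Select minimum 4 at index 1, swap -> [4, 16, 18, 8]
Pass 2: Select minimum 8 at index 3, swap -> [4, 8, 18, 16]


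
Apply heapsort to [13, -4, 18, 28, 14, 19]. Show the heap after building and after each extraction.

Build heap: [28, 14, 19, -4, 13, 18]
Extract 28: [19, 14, 18, -4, 13, 28]
Extract 19: [18, 14, 13, -4, 19, 28]
Extract 18: [14, -4, 13, 18, 19, 28]
Extract 14: [13, -4, 14, 18, 19, 28]
Extract 13: [-4, 13, 14, 18, 19, 28]


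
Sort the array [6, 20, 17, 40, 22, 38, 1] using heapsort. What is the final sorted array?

Build heap: [40, 22, 38, 20, 6, 17, 1]
Extract 40: [38, 22, 17, 20, 6, 1, 40]
Extract 38: [22, 20, 17, 1, 6, 38, 40]
Extract 22: [20, 6, 17, 1, 22, 38, 40]
Extract 20: [17, 6, 1, 20, 22, 38, 40]
Extract 17: [6, 1, 17, 20, 22, 38, 40]
Extract 6: [1, 6, 17, 20, 22, 38, 40]


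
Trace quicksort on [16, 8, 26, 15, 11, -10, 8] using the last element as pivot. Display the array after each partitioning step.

Partition 1: pivot=8 at index 2 -> [8, -10, 8, 15, 11, 16, 26]
Partition 2: pivot=-10 at index 0 -> [-10, 8, 8, 15, 11, 16, 26]
Partition 3: pivot=26 at index 6 -> [-10, 8, 8, 15, 11, 16, 26]
Partition 4: pivot=16 at index 5 -> [-10, 8, 8, 15, 11, 16, 26]
Partition 5: pivot=11 at index 3 -> [-10, 8, 8, 11, 15, 16, 26]


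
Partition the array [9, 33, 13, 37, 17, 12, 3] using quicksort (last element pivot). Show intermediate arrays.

Partition 1: pivot=3 at index 0 -> [3, 33, 13, 37, 17, 12, 9]
Partition 2: pivot=9 at index 1 -> [3, 9, 13, 37, 17, 12, 33]
Partition 3: pivot=33 at index 5 -> [3, 9, 13, 17, 12, 33, 37]
Partition 4: pivot=12 at index 2 -> [3, 9, 12, 17, 13, 33, 37]
Partition 5: pivot=13 at index 3 -> [3, 9, 12, 13, 17, 33, 37]


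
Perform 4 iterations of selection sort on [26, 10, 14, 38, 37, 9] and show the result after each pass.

Pass 1: Select minimum 9 at index 5, swap -> [9, 10, 14, 38, 37, 26]
Pass 2: Select minimum 10 at index 1, swap -> [9, 10, 14, 38, 37, 26]
Pass 3: Select minimum 14 at index 2, swap -> [9, 10, 14, 38, 37, 26]
Pass 4: Select minimum 26 at index 5, swap -> [9, 10, 14, 26, 37, 38]


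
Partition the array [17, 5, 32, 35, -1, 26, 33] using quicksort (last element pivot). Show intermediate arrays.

Partition 1: pivot=33 at index 5 -> [17, 5, 32, -1, 26, 33, 35]
Partition 2: pivot=26 at index 3 -> [17, 5, -1, 26, 32, 33, 35]
Partition 3: pivot=-1 at index 0 -> [-1, 5, 17, 26, 32, 33, 35]
Partition 4: pivot=17 at index 2 -> [-1, 5, 17, 26, 32, 33, 35]


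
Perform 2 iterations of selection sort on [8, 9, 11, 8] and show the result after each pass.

Pass 1: Select minimum 8 at index 0, swap -> [8, 9, 11, 8]
Pass 2: Select minimum 8 at index 3, swap -> [8, 8, 11, 9]


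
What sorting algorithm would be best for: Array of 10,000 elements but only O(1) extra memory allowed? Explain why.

Best choice: Heapsort
Reason: Heapsort rearranges the array in place using O(1) auxiliary space and still guarantees O(n log n) time; quicksort partitions in place but needs Theta(log n) stack space for recursion (O(n) in the worst case), and mergesort requires O(n) auxiliary space


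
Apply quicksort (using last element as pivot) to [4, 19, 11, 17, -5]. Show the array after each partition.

Partition 1: pivot=-5 at index 0 -> [-5, 19, 11, 17, 4]
Partition 2: pivot=4 at index 1 -> [-5, 4, 11, 17, 19]
Partition 3: pivot=19 at index 4 -> [-5, 4, 11, 17, 19]
Partition 4: pivot=17 at index 3 -> [-5, 4, 11, 17, 19]


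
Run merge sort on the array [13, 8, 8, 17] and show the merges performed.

Divide and conquer:
  Merge [13] + [8] -> [8, 13]
  Merge [8] + [17] -> [8, 17]
  Merge [8, 13] + [8, 17] -> [8, 8, 13, 17]
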